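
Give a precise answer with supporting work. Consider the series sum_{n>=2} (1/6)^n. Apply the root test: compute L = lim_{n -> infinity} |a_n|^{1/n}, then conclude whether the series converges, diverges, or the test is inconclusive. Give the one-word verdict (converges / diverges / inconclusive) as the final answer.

Let a_n denote the general term. Form |a_n|^(1/n) and simplify:
|a_n|^(1/n) = 1/6
Take the limit as n -> infinity: L = 1/6.
Since L = 1/6 < 1, the root test implies convergence.

converges


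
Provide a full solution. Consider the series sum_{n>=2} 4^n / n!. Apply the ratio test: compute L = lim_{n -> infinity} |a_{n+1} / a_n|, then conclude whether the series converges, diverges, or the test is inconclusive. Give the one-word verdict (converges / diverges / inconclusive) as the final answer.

Let a_n denote the general term. Form the ratio a_{n+1}/a_n and simplify:
a_{n+1}/a_n = 4/(n + 1)
Take the limit as n -> infinity: L = 0.
Since L = 0 < 1, the ratio test implies the series converges.

converges


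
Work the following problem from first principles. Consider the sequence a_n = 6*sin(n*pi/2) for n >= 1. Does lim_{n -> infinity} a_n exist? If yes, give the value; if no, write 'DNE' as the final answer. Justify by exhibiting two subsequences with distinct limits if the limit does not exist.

Examine the behaviour of a_n along subsequences.
a_{4k+1} = 6*sin(pi/2 + 2k*pi) = 6 -> 6. a_{4k+3} = 6*sin(3pi/2 + 2k*pi) = -6 -> -6.
Since these two subsequential limits are 6 and -6, distinct, the full sequence cannot converge (a convergent sequence has all subsequences tending to the same limit). So lim a_n does not exist.

DNE


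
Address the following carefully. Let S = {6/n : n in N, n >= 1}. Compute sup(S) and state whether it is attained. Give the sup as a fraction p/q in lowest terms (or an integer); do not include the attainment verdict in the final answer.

Analysis:
- Values: 6, 3, 2, 3/2, ... strictly decreasing.
- The maximum is 6 (n=1); sup = 6 (attained).
- The set is bounded below by 0; 6/n -> 0 so 0 is the greatest lower bound.
- 0 is not in the set, so inf = 0 is not attained.
Conclusion: sup(S) = 6, attained in S.

6


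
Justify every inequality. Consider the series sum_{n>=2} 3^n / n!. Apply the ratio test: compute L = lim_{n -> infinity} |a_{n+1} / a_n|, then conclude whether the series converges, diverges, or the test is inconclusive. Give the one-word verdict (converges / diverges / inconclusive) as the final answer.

Let a_n denote the general term. Form the ratio a_{n+1}/a_n and simplify:
a_{n+1}/a_n = 3/(n + 1)
Take the limit as n -> infinity: L = 0.
Since L = 0 < 1, the ratio test implies the series converges.

converges


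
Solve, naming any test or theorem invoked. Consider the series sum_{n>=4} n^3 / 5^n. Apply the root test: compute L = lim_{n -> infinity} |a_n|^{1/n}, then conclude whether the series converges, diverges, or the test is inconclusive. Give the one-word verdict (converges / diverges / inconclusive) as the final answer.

Let a_n denote the general term. Form |a_n|^(1/n) and simplify:
|a_n|^(1/n) = n^(3/n)/5
Take the limit as n -> infinity: L = 1/5.
Since L = 1/5 < 1, the root test implies convergence.

converges


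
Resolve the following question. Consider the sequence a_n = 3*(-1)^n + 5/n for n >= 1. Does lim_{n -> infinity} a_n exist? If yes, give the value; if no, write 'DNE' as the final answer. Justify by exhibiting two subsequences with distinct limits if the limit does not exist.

Examine the behaviour of a_n along subsequences.
a_{2k} = 3 + 5/(2k) -> 3. a_{2k+1} = -3 + 5/(2k+1) -> -3.
Since these two subsequential limits are 3 and -3, distinct, the full sequence cannot converge (a convergent sequence has all subsequences tending to the same limit). So lim a_n does not exist.

DNE


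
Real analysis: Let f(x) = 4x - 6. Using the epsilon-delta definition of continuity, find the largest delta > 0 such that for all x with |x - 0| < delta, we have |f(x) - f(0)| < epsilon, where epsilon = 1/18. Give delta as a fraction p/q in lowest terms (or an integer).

We compute f(0) = 4*(0) - 6 = -6.
|f(x) - f(0)| = |4x - 6 - (-6)| = |4(x - 0)| = 4|x - 0|.
We need 4|x - 0| < 1/18, i.e. |x - 0| < 1/18 / 4 = 1/72.
So any delta <= 1/72 works. Conversely, if delta > 1/72, then x = 0 + 1/72 satisfies |x - 0| = 1/72 < delta but |f(x) - f(0)| = 4 * 1/72 = 1/18, which is not < 1/18; so no larger delta works.
Hence the largest such delta is 1/72.

1/72


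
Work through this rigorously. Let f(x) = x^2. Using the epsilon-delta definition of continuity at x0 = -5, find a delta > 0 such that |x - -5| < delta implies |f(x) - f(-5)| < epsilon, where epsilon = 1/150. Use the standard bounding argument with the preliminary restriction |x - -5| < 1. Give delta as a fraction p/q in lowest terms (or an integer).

Factor: |x^2 - (-5)^2| = |x - -5| * |x + -5|.
Impose |x - -5| < 1 first. Then |x + -5| = |(x - -5) + 2*(-5)| <= |x - -5| + 2*|-5| < 1 + 10 = 11.
So |x^2 - (-5)^2| < delta * 11.
We need delta * 11 <= 1/150, i.e. delta <= 1/150/11 = 1/1650.
Since 1/1650 < 1, this is tighter than 1; take delta = 1/1650.
So delta = 1/1650 works.

1/1650


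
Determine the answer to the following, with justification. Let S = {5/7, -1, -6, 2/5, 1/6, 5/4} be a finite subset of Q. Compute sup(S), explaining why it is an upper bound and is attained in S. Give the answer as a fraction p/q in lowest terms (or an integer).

S is finite, so sup(S) = max(S).
Sorted decreasing:
5/4, 5/7, 2/5, 1/6, -1, -6
The extremum is 5/4.
For every x in S, x <= 5/4. And 5/4 is in S, so it is attained.
Therefore sup(S) = 5/4.

5/4


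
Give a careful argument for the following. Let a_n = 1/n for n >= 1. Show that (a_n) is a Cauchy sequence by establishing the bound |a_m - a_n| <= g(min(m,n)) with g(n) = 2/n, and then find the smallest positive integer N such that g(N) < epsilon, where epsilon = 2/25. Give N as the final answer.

For any m, n >= 1, by the triangle inequality:
|a_m - a_n| = |1/m - 1/n| <= 1/m + 1/n <= 2/min(m,n).
So g(n) = 2/n bounds the Cauchy difference. Since g(n) -> 0, (a_n) is Cauchy.
Now solve g(N) < 2/25: 2/N < 2/25 <=> N > 2 / (2/25) = 25.
The smallest integer strictly greater than 25 is N = 26.
Check: g(26) = 2/26 = 1/13 < 2/25; g(25) = 2/25 >= 2/25. So N = 26.

26


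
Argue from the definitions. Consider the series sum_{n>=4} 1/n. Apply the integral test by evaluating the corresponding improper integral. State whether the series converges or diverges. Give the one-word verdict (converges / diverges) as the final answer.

Let f(x) = 1/x. Then f is positive, continuous, and decreasing on [4, infinity), so the integral test applies.
Compute the improper integral int_{4}^infinity f(x) dx:
  antiderivative F(x) = log(x).
  As x -> infinity, log(x) -> infinity.
  So int = infinity - log(4) = infinity. By the integral test, the series diverges.

diverges


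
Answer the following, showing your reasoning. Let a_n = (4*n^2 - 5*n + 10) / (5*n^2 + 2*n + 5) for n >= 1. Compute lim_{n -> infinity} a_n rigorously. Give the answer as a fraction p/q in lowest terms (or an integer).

Divide numerator and denominator by n^2, the highest power:
numerator / n^2 = 4 - 5/n + 10/n^2
denominator / n^2 = 5 + 2/n + 5/n^2
As n -> infinity, all terms of the form c/n^k (k >= 1) tend to 0.
So numerator / n^2 -> 4 and denominator / n^2 -> 5.
Therefore lim a_n = 4/5.

4/5


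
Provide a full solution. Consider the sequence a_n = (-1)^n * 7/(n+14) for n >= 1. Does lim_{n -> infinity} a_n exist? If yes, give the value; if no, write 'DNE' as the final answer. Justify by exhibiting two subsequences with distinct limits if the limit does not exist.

Examine the behaviour of a_n along subsequences.
Even-n subsequence a_{2k} = 7/(2k+14) -> 0. Odd-n subsequence a_{2k+1} = -7/(2k+15) -> 0. Both tend to 0, which suggests the limit is 0; verify directly.
|a_n - 0| = 7/(n+14) < 7/n for every n >= 1.
Given epsilon > 0, choose a positive integer N > 7/epsilon. Then for all n >= N, |a_n| < 7/n <= 7/N < epsilon.
So by the definition of the limit, lim a_n exists and equals 0.

0


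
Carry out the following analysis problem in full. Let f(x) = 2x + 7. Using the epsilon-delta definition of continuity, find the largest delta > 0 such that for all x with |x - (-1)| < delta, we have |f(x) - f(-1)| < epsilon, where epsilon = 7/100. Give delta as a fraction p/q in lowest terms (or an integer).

We compute f(-1) = 2*(-1) + 7 = 5.
|f(x) - f(-1)| = |2x + 7 - (5)| = |2(x - (-1))| = 2|x - (-1)|.
We need 2|x - (-1)| < 7/100, i.e. |x - (-1)| < 7/100 / 2 = 7/200.
So any delta <= 7/200 works. Conversely, if delta > 7/200, then x = -1 + 7/200 satisfies |x - (-1)| = 7/200 < delta but |f(x) - f(-1)| = 2 * 7/200 = 7/100, which is not < 7/100; so no larger delta works.
Hence the largest such delta is 7/200.

7/200


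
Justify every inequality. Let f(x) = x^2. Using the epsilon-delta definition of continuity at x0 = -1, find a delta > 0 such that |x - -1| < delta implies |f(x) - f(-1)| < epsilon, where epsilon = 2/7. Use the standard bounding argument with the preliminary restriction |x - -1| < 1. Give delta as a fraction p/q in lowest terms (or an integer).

Factor: |x^2 - (-1)^2| = |x - -1| * |x + -1|.
Impose |x - -1| < 1 first. Then |x + -1| = |(x - -1) + 2*(-1)| <= |x - -1| + 2*|-1| < 1 + 2 = 3.
So |x^2 - (-1)^2| < delta * 3.
We need delta * 3 <= 2/7, i.e. delta <= 2/7/3 = 2/21.
Since 2/21 < 1, this is tighter than 1; take delta = 2/21.
So delta = 2/21 works.

2/21


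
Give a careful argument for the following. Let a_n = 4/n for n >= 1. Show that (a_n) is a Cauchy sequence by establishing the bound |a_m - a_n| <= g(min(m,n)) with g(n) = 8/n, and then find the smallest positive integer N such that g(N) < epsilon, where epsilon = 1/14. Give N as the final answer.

For any m, n >= 1, by the triangle inequality:
|a_m - a_n| = |4/m - 4/n| <= 4*1/m + 4*1/n <= 8/min(m,n).
So g(n) = 8/n bounds the Cauchy difference. Since g(n) -> 0, (a_n) is Cauchy.
Now solve g(N) < 1/14: 8/N < 1/14 <=> N > 8 / (1/14) = 112.
The smallest integer strictly greater than 112 is N = 113.
Check: g(113) = 8/113 = 8/113 < 1/14; g(112) = 1/14 >= 1/14. So N = 113.

113


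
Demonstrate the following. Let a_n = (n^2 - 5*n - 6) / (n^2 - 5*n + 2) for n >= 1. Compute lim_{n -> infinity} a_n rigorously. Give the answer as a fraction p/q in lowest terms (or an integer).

Divide numerator and denominator by n^2, the highest power:
numerator / n^2 = 1 - 5/n - 6/n^2
denominator / n^2 = 1 - 5/n + 2/n^2
As n -> infinity, all terms of the form c/n^k (k >= 1) tend to 0.
So numerator / n^2 -> 1 and denominator / n^2 -> 1.
Therefore lim a_n = 1.

1


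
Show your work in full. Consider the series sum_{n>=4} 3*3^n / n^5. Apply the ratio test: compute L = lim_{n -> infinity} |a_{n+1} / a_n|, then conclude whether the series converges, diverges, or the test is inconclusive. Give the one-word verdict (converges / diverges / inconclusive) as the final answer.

Let a_n denote the general term. Form the ratio a_{n+1}/a_n and simplify:
a_{n+1}/a_n = 3*n^5/(n + 1)^5
Take the limit as n -> infinity: L = 3.
Since L = 3 > 1 (or L = infinity), the ratio test implies the series diverges.

diverges


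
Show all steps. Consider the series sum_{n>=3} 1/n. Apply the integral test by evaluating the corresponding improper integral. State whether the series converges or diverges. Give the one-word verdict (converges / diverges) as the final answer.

Let f(x) = 1/x. Then f is positive, continuous, and decreasing on [3, infinity), so the integral test applies.
Compute the improper integral int_{3}^infinity f(x) dx:
  antiderivative F(x) = log(x).
  As x -> infinity, log(x) -> infinity.
  So int = infinity - log(3) = infinity. By the integral test, the series diverges.

diverges


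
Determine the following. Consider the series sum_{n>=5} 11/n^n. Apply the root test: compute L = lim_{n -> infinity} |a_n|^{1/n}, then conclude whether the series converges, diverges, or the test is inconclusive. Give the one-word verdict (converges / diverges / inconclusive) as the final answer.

Let a_n denote the general term. Form |a_n|^(1/n) and simplify:
|a_n|^(1/n) = 11^(1/n)/n
Take the limit as n -> infinity: L = 0.
Since L = 0 < 1, the root test implies convergence.

converges


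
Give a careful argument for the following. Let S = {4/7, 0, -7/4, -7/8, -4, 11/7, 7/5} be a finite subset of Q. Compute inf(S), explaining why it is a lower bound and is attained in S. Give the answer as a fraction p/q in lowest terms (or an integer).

S is finite, so inf(S) = min(S).
Sorted increasing:
-4, -7/4, -7/8, 0, 4/7, 7/5, 11/7
The extremum is -4.
For every x in S, x >= -4. And -4 is in S, so it is attained.
Therefore inf(S) = -4.

-4


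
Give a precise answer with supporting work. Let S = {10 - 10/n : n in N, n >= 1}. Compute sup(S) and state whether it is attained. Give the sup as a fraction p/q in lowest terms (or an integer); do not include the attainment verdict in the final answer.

Analysis:
- Values: 0, 5, 20/3, 15/2, ... strictly increasing.
- Minimum is 0 (n=1); inf = 0 (attained).
- 10 - 10/n -> 10 from below; sup = 10, not attained.
Conclusion: sup(S) = 10, not attained in S.

10


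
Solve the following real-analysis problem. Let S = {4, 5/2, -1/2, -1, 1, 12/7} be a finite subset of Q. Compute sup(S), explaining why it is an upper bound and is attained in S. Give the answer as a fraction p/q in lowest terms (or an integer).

S is finite, so sup(S) = max(S).
Sorted decreasing:
4, 5/2, 12/7, 1, -1/2, -1
The extremum is 4.
For every x in S, x <= 4. And 4 is in S, so it is attained.
Therefore sup(S) = 4.

4


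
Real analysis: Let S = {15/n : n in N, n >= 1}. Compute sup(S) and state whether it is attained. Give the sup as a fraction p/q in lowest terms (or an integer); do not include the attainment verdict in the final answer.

Analysis:
- Values: 15, 15/2, 5, 15/4, ... strictly decreasing.
- The maximum is 15 (n=1); sup = 15 (attained).
- The set is bounded below by 0; 15/n -> 0 so 0 is the greatest lower bound.
- 0 is not in the set, so inf = 0 is not attained.
Conclusion: sup(S) = 15, attained in S.

15


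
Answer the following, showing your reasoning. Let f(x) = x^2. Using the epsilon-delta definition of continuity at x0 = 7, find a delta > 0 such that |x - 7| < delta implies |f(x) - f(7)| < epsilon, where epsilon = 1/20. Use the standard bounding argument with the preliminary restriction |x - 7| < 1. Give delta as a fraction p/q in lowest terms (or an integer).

Factor: |x^2 - (7)^2| = |x - 7| * |x + 7|.
Impose |x - 7| < 1 first. Then |x + 7| = |(x - 7) + 2*(7)| <= |x - 7| + 2*|7| < 1 + 14 = 15.
So |x^2 - (7)^2| < delta * 15.
We need delta * 15 <= 1/20, i.e. delta <= 1/20/15 = 1/300.
Since 1/300 < 1, this is tighter than 1; take delta = 1/300.
So delta = 1/300 works.

1/300


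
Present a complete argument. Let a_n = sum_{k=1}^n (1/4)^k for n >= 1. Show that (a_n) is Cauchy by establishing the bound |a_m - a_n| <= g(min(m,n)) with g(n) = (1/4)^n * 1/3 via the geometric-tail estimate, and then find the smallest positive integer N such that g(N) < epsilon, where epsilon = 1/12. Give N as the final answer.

For m > n >= 1: |a_m - a_n| = sum_{k=n+1}^m (1/4)^k < sum_{k=n+1}^infinity (1/4)^k = (1/4)^(n+1) / (1 - 1/4) = (1/4)^n * (1/4) * (4/3) = (1/4)^n * 1/3.
So g(n) = (1/4)^n / 3. Since g(n) -> 0, (a_n) is Cauchy.
Now solve g(N) < 1/12: (1/4)^N / 3 < 1/12 <=> 4^N > 1 / (3 * 1/12) = 4.
Check powers of 4: 4^1 = 4 <= 4, 4^2 = 16 > 4.
So the smallest such N is 2. Check: g(2) = 1/(3 * 16) = 1/48 < 1/12.

2


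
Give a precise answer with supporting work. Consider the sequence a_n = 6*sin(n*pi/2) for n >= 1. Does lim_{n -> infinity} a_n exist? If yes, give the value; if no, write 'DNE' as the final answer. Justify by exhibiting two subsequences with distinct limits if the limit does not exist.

Examine the behaviour of a_n along subsequences.
a_{4k+1} = 6*sin(pi/2 + 2k*pi) = 6 -> 6. a_{4k+3} = 6*sin(3pi/2 + 2k*pi) = -6 -> -6.
Since these two subsequential limits are 6 and -6, distinct, the full sequence cannot converge (a convergent sequence has all subsequences tending to the same limit). So lim a_n does not exist.

DNE


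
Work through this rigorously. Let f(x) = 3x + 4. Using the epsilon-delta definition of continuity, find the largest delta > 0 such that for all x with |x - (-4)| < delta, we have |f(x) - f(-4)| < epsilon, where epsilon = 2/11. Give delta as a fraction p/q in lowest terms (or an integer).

We compute f(-4) = 3*(-4) + 4 = -8.
|f(x) - f(-4)| = |3x + 4 - (-8)| = |3(x - (-4))| = 3|x - (-4)|.
We need 3|x - (-4)| < 2/11, i.e. |x - (-4)| < 2/11 / 3 = 2/33.
So any delta <= 2/33 works. Conversely, if delta > 2/33, then x = -4 + 2/33 satisfies |x - (-4)| = 2/33 < delta but |f(x) - f(-4)| = 3 * 2/33 = 2/11, which is not < 2/11; so no larger delta works.
Hence the largest such delta is 2/33.

2/33


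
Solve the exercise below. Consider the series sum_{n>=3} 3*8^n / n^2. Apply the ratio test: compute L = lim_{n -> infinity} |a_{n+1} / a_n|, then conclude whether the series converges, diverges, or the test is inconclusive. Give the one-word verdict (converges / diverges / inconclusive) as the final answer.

Let a_n denote the general term. Form the ratio a_{n+1}/a_n and simplify:
a_{n+1}/a_n = 8*n^2/(n + 1)^2
Take the limit as n -> infinity: L = 8.
Since L = 8 > 1 (or L = infinity), the ratio test implies the series diverges.

diverges


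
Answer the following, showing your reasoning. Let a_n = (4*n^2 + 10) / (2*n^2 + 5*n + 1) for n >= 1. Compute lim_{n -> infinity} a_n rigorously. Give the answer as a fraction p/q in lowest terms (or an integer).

Divide numerator and denominator by n^2, the highest power:
numerator / n^2 = 4 + 10/n^2
denominator / n^2 = 2 + 5/n + n^(-2)
As n -> infinity, all terms of the form c/n^k (k >= 1) tend to 0.
So numerator / n^2 -> 4 and denominator / n^2 -> 2.
Therefore lim a_n = 2.

2


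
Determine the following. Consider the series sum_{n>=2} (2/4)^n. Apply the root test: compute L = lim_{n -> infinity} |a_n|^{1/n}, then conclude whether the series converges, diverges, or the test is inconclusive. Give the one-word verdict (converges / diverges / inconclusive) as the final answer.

Let a_n denote the general term. Form |a_n|^(1/n) and simplify:
|a_n|^(1/n) = 1/2
Take the limit as n -> infinity: L = 1/2.
Since L = 1/2 < 1, the root test implies convergence.

converges


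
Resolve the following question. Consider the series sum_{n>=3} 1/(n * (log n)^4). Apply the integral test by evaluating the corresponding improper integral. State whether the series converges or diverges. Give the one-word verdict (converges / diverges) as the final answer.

Let f(x) = 1/(x*log(x)^4). Then f is positive, continuous, and decreasing on [3, infinity), so the integral test applies.
Compute the improper integral int_{3}^infinity f(x) dx:
  antiderivative F(x) = -1/(3*log(x)^3).
  F(x) -> 0 as x -> infinity.  int = 0 - F(3) = 1/(3*log(3)^3) < infinity. By the integral test, the series converges.

converges


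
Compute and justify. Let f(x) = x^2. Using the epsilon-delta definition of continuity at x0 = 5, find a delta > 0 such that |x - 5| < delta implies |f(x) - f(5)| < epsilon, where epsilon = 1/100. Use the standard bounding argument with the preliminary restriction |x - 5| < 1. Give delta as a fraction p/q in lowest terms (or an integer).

Factor: |x^2 - (5)^2| = |x - 5| * |x + 5|.
Impose |x - 5| < 1 first. Then |x + 5| = |(x - 5) + 2*(5)| <= |x - 5| + 2*|5| < 1 + 10 = 11.
So |x^2 - (5)^2| < delta * 11.
We need delta * 11 <= 1/100, i.e. delta <= 1/100/11 = 1/1100.
Since 1/1100 < 1, this is tighter than 1; take delta = 1/1100.
So delta = 1/1100 works.

1/1100


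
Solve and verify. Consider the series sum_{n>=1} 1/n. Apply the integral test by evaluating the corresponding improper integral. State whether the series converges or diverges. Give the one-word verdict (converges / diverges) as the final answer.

Let f(x) = 1/x. Then f is positive, continuous, and decreasing on [1, infinity), so the integral test applies.
Compute the improper integral int_{1}^infinity f(x) dx:
  antiderivative F(x) = log(x).
  As x -> infinity, log(x) -> infinity.
  So int = infinity - log(1) = infinity. By the integral test, the series diverges.

diverges


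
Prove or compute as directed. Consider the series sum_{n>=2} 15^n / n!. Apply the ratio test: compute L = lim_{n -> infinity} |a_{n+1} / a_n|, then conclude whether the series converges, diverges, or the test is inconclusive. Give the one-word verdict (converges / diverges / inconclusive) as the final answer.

Let a_n denote the general term. Form the ratio a_{n+1}/a_n and simplify:
a_{n+1}/a_n = 15/(n + 1)
Take the limit as n -> infinity: L = 0.
Since L = 0 < 1, the ratio test implies the series converges.

converges


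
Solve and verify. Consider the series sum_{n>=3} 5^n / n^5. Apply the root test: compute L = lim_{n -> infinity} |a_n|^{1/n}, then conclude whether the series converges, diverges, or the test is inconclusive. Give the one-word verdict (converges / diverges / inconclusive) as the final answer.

Let a_n denote the general term. Form |a_n|^(1/n) and simplify:
|a_n|^(1/n) = 5/n^(5/n)
Take the limit as n -> infinity: L = 5.
Since L = 5 > 1, the root test implies divergence.

diverges


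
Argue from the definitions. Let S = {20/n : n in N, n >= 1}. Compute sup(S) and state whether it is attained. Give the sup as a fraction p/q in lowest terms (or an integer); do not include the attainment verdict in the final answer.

Analysis:
- Values: 20, 10, 20/3, 5, ... strictly decreasing.
- The maximum is 20 (n=1); sup = 20 (attained).
- The set is bounded below by 0; 20/n -> 0 so 0 is the greatest lower bound.
- 0 is not in the set, so inf = 0 is not attained.
Conclusion: sup(S) = 20, attained in S.

20


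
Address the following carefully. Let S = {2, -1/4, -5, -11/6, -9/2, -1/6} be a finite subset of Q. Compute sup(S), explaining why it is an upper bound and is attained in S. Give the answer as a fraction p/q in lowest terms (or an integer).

S is finite, so sup(S) = max(S).
Sorted decreasing:
2, -1/6, -1/4, -11/6, -9/2, -5
The extremum is 2.
For every x in S, x <= 2. And 2 is in S, so it is attained.
Therefore sup(S) = 2.

2


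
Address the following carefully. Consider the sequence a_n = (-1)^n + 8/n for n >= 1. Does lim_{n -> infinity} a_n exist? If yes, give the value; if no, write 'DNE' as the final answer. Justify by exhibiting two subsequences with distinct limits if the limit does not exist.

Examine the behaviour of a_n along subsequences.
a_{2k} = 1 + 8/(2k) -> 1. a_{2k+1} = -1 + 8/(2k+1) -> -1.
Since these two subsequential limits are 1 and -1, distinct, the full sequence cannot converge (a convergent sequence has all subsequences tending to the same limit). So lim a_n does not exist.

DNE


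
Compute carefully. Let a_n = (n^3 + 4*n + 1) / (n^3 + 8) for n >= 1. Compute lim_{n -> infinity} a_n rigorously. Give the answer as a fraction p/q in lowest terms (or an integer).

Divide numerator and denominator by n^3, the highest power:
numerator / n^3 = 1 + 4/n^2 + n^(-3)
denominator / n^3 = 1 + 8/n^3
As n -> infinity, all terms of the form c/n^k (k >= 1) tend to 0.
So numerator / n^3 -> 1 and denominator / n^3 -> 1.
Therefore lim a_n = 1.

1


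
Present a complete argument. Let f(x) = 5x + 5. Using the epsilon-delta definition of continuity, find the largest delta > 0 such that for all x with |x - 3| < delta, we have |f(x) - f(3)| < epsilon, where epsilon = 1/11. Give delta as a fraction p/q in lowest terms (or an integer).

We compute f(3) = 5*(3) + 5 = 20.
|f(x) - f(3)| = |5x + 5 - (20)| = |5(x - 3)| = 5|x - 3|.
We need 5|x - 3| < 1/11, i.e. |x - 3| < 1/11 / 5 = 1/55.
So any delta <= 1/55 works. Conversely, if delta > 1/55, then x = 3 + 1/55 satisfies |x - 3| = 1/55 < delta but |f(x) - f(3)| = 5 * 1/55 = 1/11, which is not < 1/11; so no larger delta works.
Hence the largest such delta is 1/55.

1/55


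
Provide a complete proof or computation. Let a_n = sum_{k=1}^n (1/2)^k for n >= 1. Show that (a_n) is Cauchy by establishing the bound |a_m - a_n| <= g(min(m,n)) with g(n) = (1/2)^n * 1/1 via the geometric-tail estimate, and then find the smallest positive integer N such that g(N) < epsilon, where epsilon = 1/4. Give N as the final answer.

For m > n >= 1: |a_m - a_n| = sum_{k=n+1}^m (1/2)^k < sum_{k=n+1}^infinity (1/2)^k = (1/2)^(n+1) / (1 - 1/2) = (1/2)^n * (1/2) * (2/1) = (1/2)^n * 1/1.
So g(n) = (1/2)^n / 1. Since g(n) -> 0, (a_n) is Cauchy.
Now solve g(N) < 1/4: (1/2)^N / 1 < 1/4 <=> 2^N > 1 / (1 * 1/4) = 4.
Check powers of 2: 2^2 = 4 <= 4, 2^3 = 8 > 4.
So the smallest such N is 3. Check: g(3) = 1/(1 * 8) = 1/8 < 1/4.

3


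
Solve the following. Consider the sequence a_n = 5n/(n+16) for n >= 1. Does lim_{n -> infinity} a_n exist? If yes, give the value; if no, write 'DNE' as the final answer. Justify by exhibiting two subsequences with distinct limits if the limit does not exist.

Examine the behaviour of a_n along subsequences.
Even-n subsequence a_{2k} = 5(2k)/(2k+16) -> 5. Odd-n subsequence a_{2k+1} = 5(2k+1)/(2k+17) -> 5. Both tend to 5, which suggests the limit is 5; verify directly.
|a_n - 5| = |5n - 5(n+16)| / (n+16) = 80/(n+16) < 80/n for every n >= 1.
Given epsilon > 0, choose a positive integer N > 80/epsilon. Then for all n >= N, |a_n - 5| < 80/n <= 80/N < epsilon.
So by the definition of the limit, lim a_n exists and equals 5.

5


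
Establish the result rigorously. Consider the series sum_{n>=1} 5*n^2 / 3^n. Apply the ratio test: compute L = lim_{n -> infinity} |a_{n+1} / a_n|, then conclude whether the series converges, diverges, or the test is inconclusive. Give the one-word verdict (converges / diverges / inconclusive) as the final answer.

Let a_n denote the general term. Form the ratio a_{n+1}/a_n and simplify:
a_{n+1}/a_n = (n + 1)^2/(3*n^2)
Take the limit as n -> infinity: L = 1/3.
Since L = 1/3 < 1, the ratio test implies the series converges.

converges


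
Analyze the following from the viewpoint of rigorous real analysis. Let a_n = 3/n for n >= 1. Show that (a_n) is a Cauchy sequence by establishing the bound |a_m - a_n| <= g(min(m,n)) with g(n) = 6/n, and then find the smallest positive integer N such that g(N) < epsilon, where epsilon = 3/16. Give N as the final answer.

For any m, n >= 1, by the triangle inequality:
|a_m - a_n| = |3/m - 3/n| <= 3*1/m + 3*1/n <= 6/min(m,n).
So g(n) = 6/n bounds the Cauchy difference. Since g(n) -> 0, (a_n) is Cauchy.
Now solve g(N) < 3/16: 6/N < 3/16 <=> N > 6 / (3/16) = 32.
The smallest integer strictly greater than 32 is N = 33.
Check: g(33) = 6/33 = 2/11 < 3/16; g(32) = 3/16 >= 3/16. So N = 33.

33


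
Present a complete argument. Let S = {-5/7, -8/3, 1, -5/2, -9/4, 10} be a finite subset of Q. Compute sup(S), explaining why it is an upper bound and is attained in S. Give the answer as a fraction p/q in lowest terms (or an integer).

S is finite, so sup(S) = max(S).
Sorted decreasing:
10, 1, -5/7, -9/4, -5/2, -8/3
The extremum is 10.
For every x in S, x <= 10. And 10 is in S, so it is attained.
Therefore sup(S) = 10.

10


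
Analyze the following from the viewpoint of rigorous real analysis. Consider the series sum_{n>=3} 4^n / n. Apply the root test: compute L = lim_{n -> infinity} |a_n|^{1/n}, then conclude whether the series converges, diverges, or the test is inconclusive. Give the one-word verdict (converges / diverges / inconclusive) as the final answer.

Let a_n denote the general term. Form |a_n|^(1/n) and simplify:
|a_n|^(1/n) = 4/n^(1/n)
Take the limit as n -> infinity: L = 4.
Since L = 4 > 1, the root test implies divergence.

diverges


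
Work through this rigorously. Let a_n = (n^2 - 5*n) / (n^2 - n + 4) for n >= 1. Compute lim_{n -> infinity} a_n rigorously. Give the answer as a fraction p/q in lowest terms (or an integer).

Divide numerator and denominator by n^2, the highest power:
numerator / n^2 = 1 - 5/n
denominator / n^2 = 1 - 1/n + 4/n^2
As n -> infinity, all terms of the form c/n^k (k >= 1) tend to 0.
So numerator / n^2 -> 1 and denominator / n^2 -> 1.
Therefore lim a_n = 1.

1


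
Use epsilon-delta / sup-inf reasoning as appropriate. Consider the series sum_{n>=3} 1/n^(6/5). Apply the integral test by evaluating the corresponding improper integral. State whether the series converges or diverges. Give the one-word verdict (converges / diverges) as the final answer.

Let f(x) = x^(-6/5). Then f is positive, continuous, and decreasing on [3, infinity), so the integral test applies.
Compute the improper integral int_{3}^infinity f(x) dx:
  antiderivative F(x) = -5/x^(1/5).
  As x -> infinity, F(x) -> 0 (since p = 6/5 > 1).
  So int = F(infinity) - F(3) = 0 - (-5*3^(4/5)/3) = 5*3^(4/5)/3.
  Finite, so by the integral test, the series converges.

converges


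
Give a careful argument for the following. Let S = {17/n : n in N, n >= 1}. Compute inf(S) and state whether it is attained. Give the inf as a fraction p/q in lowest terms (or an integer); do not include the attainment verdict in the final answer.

Analysis:
- Values: 17, 17/2, 17/3, 17/4, ... strictly decreasing.
- The maximum is 17 (n=1); sup = 17 (attained).
- The set is bounded below by 0; 17/n -> 0 so 0 is the greatest lower bound.
- 0 is not in the set, so inf = 0 is not attained.
Conclusion: inf(S) = 0, not attained in S.

0


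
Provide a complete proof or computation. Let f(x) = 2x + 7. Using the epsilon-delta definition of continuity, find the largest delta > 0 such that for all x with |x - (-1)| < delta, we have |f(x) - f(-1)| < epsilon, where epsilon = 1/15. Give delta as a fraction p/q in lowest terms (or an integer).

We compute f(-1) = 2*(-1) + 7 = 5.
|f(x) - f(-1)| = |2x + 7 - (5)| = |2(x - (-1))| = 2|x - (-1)|.
We need 2|x - (-1)| < 1/15, i.e. |x - (-1)| < 1/15 / 2 = 1/30.
So any delta <= 1/30 works. Conversely, if delta > 1/30, then x = -1 + 1/30 satisfies |x - (-1)| = 1/30 < delta but |f(x) - f(-1)| = 2 * 1/30 = 1/15, which is not < 1/15; so no larger delta works.
Hence the largest such delta is 1/30.

1/30


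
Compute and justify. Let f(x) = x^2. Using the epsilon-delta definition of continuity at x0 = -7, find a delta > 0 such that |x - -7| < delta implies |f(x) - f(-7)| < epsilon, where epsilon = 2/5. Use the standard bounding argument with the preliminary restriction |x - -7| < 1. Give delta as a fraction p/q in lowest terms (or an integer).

Factor: |x^2 - (-7)^2| = |x - -7| * |x + -7|.
Impose |x - -7| < 1 first. Then |x + -7| = |(x - -7) + 2*(-7)| <= |x - -7| + 2*|-7| < 1 + 14 = 15.
So |x^2 - (-7)^2| < delta * 15.
We need delta * 15 <= 2/5, i.e. delta <= 2/5/15 = 2/75.
Since 2/75 < 1, this is tighter than 1; take delta = 2/75.
So delta = 2/75 works.

2/75


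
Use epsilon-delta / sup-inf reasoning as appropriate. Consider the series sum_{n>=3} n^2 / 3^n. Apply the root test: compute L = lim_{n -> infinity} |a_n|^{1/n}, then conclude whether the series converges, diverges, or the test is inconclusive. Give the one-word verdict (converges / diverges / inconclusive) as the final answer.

Let a_n denote the general term. Form |a_n|^(1/n) and simplify:
|a_n|^(1/n) = n^(2/n)/3
Take the limit as n -> infinity: L = 1/3.
Since L = 1/3 < 1, the root test implies convergence.

converges


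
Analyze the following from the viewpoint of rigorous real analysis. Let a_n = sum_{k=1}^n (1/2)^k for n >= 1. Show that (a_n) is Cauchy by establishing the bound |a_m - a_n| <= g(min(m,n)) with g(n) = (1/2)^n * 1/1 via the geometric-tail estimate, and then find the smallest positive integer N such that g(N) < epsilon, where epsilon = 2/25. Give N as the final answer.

For m > n >= 1: |a_m - a_n| = sum_{k=n+1}^m (1/2)^k < sum_{k=n+1}^infinity (1/2)^k = (1/2)^(n+1) / (1 - 1/2) = (1/2)^n * (1/2) * (2/1) = (1/2)^n * 1/1.
So g(n) = (1/2)^n / 1. Since g(n) -> 0, (a_n) is Cauchy.
Now solve g(N) < 2/25: (1/2)^N / 1 < 2/25 <=> 2^N > 1 / (1 * 2/25) = 25/2.
Check powers of 2: 2^3 = 8 <= 25/2, 2^4 = 16 > 25/2.
So the smallest such N is 4. Check: g(4) = 1/(1 * 16) = 1/16 < 2/25.

4


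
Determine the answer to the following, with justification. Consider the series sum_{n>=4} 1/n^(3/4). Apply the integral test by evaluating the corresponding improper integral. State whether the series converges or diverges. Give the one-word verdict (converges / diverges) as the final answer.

Let f(x) = x^(-3/4). Then f is positive, continuous, and decreasing on [4, infinity), so the integral test applies.
Compute the improper integral int_{4}^infinity f(x) dx:
  antiderivative F(x) = 4*x^(1/4).
  As x -> infinity, F(x) -> infinity (since p = 3/4 < 1).
  So the integral diverges. By the integral test, the series diverges.

diverges


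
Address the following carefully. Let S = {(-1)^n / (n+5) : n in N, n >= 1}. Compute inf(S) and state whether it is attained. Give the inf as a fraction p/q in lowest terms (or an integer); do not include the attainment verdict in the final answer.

Analysis:
- Values: -1/6, 1/7, -1/8, 1/9, -1/10, ...
- Positive terms (even n): 1/(2+5), 1/(4+5), ... decreasing -> max = 1/7 (n=2).
- Negative terms (odd n): -1/(1+5), -1/(3+5), ... increasing -> min = -1/6 (n=1).
- So sup = 1/7 (attained at n=2); inf = -1/6 (attained at n=1).
Conclusion: inf(S) = -1/6, attained in S.

-1/6


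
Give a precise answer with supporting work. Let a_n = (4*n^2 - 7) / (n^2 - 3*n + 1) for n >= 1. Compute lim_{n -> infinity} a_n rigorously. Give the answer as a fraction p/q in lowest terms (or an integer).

Divide numerator and denominator by n^2, the highest power:
numerator / n^2 = 4 - 7/n^2
denominator / n^2 = 1 - 3/n + n^(-2)
As n -> infinity, all terms of the form c/n^k (k >= 1) tend to 0.
So numerator / n^2 -> 4 and denominator / n^2 -> 1.
Therefore lim a_n = 4.

4


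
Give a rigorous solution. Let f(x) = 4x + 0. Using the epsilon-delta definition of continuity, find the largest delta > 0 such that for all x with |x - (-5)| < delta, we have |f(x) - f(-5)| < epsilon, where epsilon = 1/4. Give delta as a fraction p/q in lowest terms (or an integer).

We compute f(-5) = 4*(-5) + 0 = -20.
|f(x) - f(-5)| = |4x + 0 - (-20)| = |4(x - (-5))| = 4|x - (-5)|.
We need 4|x - (-5)| < 1/4, i.e. |x - (-5)| < 1/4 / 4 = 1/16.
So any delta <= 1/16 works. Conversely, if delta > 1/16, then x = -5 + 1/16 satisfies |x - (-5)| = 1/16 < delta but |f(x) - f(-5)| = 4 * 1/16 = 1/4, which is not < 1/4; so no larger delta works.
Hence the largest such delta is 1/16.

1/16


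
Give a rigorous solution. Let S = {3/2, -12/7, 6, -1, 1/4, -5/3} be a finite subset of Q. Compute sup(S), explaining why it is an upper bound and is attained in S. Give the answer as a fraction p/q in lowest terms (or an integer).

S is finite, so sup(S) = max(S).
Sorted decreasing:
6, 3/2, 1/4, -1, -5/3, -12/7
The extremum is 6.
For every x in S, x <= 6. And 6 is in S, so it is attained.
Therefore sup(S) = 6.

6


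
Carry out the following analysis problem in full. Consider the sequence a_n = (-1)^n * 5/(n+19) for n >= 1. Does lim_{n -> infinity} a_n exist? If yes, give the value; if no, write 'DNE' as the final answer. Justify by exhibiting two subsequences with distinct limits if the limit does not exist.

Examine the behaviour of a_n along subsequences.
Even-n subsequence a_{2k} = 5/(2k+19) -> 0. Odd-n subsequence a_{2k+1} = -5/(2k+20) -> 0. Both tend to 0, which suggests the limit is 0; verify directly.
|a_n - 0| = 5/(n+19) < 5/n for every n >= 1.
Given epsilon > 0, choose a positive integer N > 5/epsilon. Then for all n >= N, |a_n| < 5/n <= 5/N < epsilon.
So by the definition of the limit, lim a_n exists and equals 0.

0


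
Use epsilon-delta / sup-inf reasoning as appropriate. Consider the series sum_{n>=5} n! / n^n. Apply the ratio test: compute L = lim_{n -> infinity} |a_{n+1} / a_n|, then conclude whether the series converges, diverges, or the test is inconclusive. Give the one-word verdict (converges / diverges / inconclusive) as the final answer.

Let a_n denote the general term. Form the ratio a_{n+1}/a_n and simplify:
a_{n+1}/a_n = (n/(n + 1))^n
Take the limit as n -> infinity: L = exp(-1).
Since L = exp(-1) < 1, the ratio test implies the series converges.

converges


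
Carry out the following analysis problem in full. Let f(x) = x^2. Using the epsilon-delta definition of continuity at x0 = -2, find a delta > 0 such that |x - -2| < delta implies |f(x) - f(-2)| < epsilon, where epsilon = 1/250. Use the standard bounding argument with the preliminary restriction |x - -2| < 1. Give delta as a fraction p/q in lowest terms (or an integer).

Factor: |x^2 - (-2)^2| = |x - -2| * |x + -2|.
Impose |x - -2| < 1 first. Then |x + -2| = |(x - -2) + 2*(-2)| <= |x - -2| + 2*|-2| < 1 + 4 = 5.
So |x^2 - (-2)^2| < delta * 5.
We need delta * 5 <= 1/250, i.e. delta <= 1/250/5 = 1/1250.
Since 1/1250 < 1, this is tighter than 1; take delta = 1/1250.
So delta = 1/1250 works.

1/1250


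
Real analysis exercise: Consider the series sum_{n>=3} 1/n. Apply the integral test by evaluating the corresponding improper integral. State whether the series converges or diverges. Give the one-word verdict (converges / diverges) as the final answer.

Let f(x) = 1/x. Then f is positive, continuous, and decreasing on [3, infinity), so the integral test applies.
Compute the improper integral int_{3}^infinity f(x) dx:
  antiderivative F(x) = log(x).
  As x -> infinity, log(x) -> infinity.
  So int = infinity - log(3) = infinity. By the integral test, the series diverges.

diverges


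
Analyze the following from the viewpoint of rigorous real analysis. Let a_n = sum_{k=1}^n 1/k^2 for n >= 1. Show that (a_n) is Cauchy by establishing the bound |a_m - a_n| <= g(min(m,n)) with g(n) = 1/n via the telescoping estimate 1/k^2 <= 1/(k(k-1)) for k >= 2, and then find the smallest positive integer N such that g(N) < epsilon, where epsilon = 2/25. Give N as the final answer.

For m > n >= 1: |a_m - a_n| = sum_{k=n+1}^m 1/k^2.
Use 1/k^2 <= 1/(k(k-1)) = 1/(k-1) - 1/k for k >= 2:
sum_{k=n+1}^m 1/k^2 <= sum_{k=n+1}^m (1/(k-1) - 1/k) = 1/n - 1/m <= 1/n.
By symmetry the same bound holds with n,m swapped, so |a_m - a_n| <= 1/min(m,n) = g(min(m,n)). Since g(n) -> 0, (a_n) is Cauchy.
Now solve g(N) < 2/25: 1/N < 2/25 <=> N > 1/(2/25) = 25/2.
The smallest integer strictly greater than 25/2 is N = 13.
Check: g(13) = 1/13 < 2/25; g(12) = 1/12 >= 2/25. So N = 13.

13


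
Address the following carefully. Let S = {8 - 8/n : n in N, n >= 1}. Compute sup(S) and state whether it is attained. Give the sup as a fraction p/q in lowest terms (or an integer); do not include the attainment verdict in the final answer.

Analysis:
- Values: 0, 4, 16/3, 6, ... strictly increasing.
- Minimum is 0 (n=1); inf = 0 (attained).
- 8 - 8/n -> 8 from below; sup = 8, not attained.
Conclusion: sup(S) = 8, not attained in S.

8


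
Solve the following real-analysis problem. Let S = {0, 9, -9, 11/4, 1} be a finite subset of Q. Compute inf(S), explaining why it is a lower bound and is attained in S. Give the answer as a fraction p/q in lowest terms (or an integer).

S is finite, so inf(S) = min(S).
Sorted increasing:
-9, 0, 1, 11/4, 9
The extremum is -9.
For every x in S, x >= -9. And -9 is in S, so it is attained.
Therefore inf(S) = -9.

-9


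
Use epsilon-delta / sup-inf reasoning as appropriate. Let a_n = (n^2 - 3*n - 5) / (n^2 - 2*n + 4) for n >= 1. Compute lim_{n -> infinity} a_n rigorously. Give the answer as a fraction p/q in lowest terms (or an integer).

Divide numerator and denominator by n^2, the highest power:
numerator / n^2 = 1 - 3/n - 5/n^2
denominator / n^2 = 1 - 2/n + 4/n^2
As n -> infinity, all terms of the form c/n^k (k >= 1) tend to 0.
So numerator / n^2 -> 1 and denominator / n^2 -> 1.
Therefore lim a_n = 1.

1


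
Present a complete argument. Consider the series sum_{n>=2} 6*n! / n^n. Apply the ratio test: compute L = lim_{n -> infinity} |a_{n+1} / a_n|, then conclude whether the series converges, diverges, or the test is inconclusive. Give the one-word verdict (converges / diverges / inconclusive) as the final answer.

Let a_n denote the general term. Form the ratio a_{n+1}/a_n and simplify:
a_{n+1}/a_n = (n/(n + 1))^n
Take the limit as n -> infinity: L = exp(-1).
Since L = exp(-1) < 1, the ratio test implies the series converges.

converges
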